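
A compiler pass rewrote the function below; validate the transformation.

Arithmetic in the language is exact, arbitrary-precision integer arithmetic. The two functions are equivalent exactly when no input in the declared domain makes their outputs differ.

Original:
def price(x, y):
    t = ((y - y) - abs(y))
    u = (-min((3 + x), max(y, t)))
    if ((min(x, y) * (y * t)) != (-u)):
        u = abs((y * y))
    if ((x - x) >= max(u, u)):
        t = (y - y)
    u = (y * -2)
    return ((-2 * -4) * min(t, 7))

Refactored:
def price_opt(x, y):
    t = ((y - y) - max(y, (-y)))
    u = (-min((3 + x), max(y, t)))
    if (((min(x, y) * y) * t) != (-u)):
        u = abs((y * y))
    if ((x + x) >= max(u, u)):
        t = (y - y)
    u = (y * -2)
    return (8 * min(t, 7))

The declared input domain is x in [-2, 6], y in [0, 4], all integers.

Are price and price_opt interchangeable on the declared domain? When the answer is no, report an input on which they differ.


The rewrite breaks on x=-1, y=1, where the results are 0 and -8.
price: t = -1; u = -1; ((min(x, y) * (y * t)) != (-u)) -> false; ((x - x) >= max(u, u)) -> true; t = 0; u = -2; return 0
price_opt: t = -1; u = -1; (((min(x, y) * y) * t) != (-u)) -> false; ((x + x) >= max(u, u)) -> false; u = -2; return -8
verdict: not equivalent; witness: x=-1, y=1


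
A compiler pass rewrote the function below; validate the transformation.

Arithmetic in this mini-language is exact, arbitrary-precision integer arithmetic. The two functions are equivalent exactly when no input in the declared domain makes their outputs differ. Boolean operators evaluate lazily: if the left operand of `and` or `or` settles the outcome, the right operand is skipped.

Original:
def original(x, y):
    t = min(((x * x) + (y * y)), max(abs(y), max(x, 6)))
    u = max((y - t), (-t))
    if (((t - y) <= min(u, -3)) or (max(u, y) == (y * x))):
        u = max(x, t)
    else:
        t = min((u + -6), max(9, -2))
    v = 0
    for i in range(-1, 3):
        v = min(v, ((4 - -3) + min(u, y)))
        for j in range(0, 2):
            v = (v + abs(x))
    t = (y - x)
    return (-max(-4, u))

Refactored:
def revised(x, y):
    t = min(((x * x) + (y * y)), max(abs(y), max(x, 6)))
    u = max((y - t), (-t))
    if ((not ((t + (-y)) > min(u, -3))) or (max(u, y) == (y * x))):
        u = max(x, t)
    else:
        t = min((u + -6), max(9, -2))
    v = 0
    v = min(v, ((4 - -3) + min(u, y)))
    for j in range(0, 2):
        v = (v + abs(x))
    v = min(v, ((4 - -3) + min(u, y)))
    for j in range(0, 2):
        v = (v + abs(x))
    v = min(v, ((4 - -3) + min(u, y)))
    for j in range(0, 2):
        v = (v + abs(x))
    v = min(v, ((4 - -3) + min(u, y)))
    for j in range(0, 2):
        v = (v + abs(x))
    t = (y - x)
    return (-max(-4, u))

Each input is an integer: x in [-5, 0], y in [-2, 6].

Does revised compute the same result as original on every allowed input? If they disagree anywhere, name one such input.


Although boolean connective usage differs, plus min/max/abs usage differs, plus statement counts differ, plus comparison usage differs, plus local variable names differ, plus constant usage differs, plus loop structure differs, plus arithmetic usage differs, 54/54 inputs agree.
verdict: equivalent


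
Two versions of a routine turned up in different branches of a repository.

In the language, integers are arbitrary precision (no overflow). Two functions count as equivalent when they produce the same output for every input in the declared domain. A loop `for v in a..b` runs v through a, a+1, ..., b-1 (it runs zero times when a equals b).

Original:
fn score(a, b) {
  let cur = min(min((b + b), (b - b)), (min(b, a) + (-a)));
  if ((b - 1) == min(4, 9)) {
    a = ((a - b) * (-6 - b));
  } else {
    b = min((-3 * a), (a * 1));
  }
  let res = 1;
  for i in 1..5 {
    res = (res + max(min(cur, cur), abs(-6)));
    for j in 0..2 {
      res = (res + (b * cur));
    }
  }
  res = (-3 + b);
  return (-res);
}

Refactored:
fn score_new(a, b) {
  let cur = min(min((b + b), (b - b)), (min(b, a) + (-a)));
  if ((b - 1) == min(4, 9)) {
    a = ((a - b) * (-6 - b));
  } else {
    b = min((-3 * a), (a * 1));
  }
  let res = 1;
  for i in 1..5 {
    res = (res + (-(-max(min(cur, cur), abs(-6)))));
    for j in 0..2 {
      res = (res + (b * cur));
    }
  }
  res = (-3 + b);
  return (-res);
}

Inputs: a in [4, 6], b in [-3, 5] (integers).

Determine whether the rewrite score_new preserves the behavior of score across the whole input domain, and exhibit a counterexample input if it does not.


Equivalent — the differences include same computation, different form, yet no declared input distinguishes the two.
Spot check at a=4, b=-1 — score: cur=-5, then ((b - 1) == min(4, 9)) is false, then b=-12, then res=1, then (i=1), then res=7, then (j=0), then res=67, then (j=1), then res=127, then (i=2), then res=133, then (j=0), then res=193, then (j=1), then res=253, then (i=3), then res=259, then (j=0), then res=319, then (j=1), then res=379, then (i=4), then res=385, then (j=0), then res=445, then (j=1), then res=505, then res=-15, then returns 15. score_new: cur=-5, then ((b - 1) == min(4, 9)) is false, then b=-12, then res=1, then (i=1), then res=7, then (j=0), then res=67, then (j=1), then res=127, then (i=2), then res=133, then (j=0), then res=193, then (j=1), then res=253, then (i=3), then res=259, then (j=0), then res=319, then (j=1), then res=379, then (i=4), then res=385, then (j=0), then res=445, then (j=1), then res=505, then res=-15, then returns 15. Both give 15.
Checked all 27 inputs in the declared domain: the outputs agree on every one.
verdict: equivalent


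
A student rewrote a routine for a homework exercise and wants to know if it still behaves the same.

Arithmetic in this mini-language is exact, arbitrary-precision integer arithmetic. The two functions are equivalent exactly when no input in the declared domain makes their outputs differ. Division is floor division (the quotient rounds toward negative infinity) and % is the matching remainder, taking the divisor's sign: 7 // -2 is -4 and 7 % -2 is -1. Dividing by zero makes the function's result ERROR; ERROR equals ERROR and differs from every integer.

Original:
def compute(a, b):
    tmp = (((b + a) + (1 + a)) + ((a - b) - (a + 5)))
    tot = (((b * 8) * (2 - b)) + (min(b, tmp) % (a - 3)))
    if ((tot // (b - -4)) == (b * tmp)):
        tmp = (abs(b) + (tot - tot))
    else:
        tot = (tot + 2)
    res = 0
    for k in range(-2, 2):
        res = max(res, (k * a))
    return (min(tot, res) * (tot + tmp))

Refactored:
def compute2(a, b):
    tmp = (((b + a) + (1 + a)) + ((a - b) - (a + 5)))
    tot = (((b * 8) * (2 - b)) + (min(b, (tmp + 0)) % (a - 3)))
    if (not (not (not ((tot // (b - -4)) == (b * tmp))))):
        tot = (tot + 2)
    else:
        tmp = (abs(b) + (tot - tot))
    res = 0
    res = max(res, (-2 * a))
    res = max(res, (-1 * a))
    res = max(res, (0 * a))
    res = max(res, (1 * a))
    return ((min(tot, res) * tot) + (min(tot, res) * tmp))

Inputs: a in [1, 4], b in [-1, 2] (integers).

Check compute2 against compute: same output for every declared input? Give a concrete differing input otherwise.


Behavior is preserved: although statement counts differ, plus local variable names differ, plus boolean connective usage differs, plus min/max/abs usage differs, plus arithmetic usage differs, plus loop structure differs, plus constant usage differs, the outputs never diverge.
One worked example (a=4, b=1) — compute: tmp = 4; tot = 8; ((tot // (b - -4)) == (b * tmp)) -> false; tot = 10; res = 0; [k=-2]; res = 0; [k=-1]; res = 0; [k=0]; res = 0; [k=1]; res = 4; return 56; compute2: tmp = 4; tot = 8; (not (not (not ((tot // (b - -4)) == (b * tmp))))) -> true; tot = 10; res = 0; res = 0; res = 0; res = 0; res = 4; return 56; agreement on 56.
An exhaustive pass over the 16 declared inputs shows identical outputs.
verdict: equivalent


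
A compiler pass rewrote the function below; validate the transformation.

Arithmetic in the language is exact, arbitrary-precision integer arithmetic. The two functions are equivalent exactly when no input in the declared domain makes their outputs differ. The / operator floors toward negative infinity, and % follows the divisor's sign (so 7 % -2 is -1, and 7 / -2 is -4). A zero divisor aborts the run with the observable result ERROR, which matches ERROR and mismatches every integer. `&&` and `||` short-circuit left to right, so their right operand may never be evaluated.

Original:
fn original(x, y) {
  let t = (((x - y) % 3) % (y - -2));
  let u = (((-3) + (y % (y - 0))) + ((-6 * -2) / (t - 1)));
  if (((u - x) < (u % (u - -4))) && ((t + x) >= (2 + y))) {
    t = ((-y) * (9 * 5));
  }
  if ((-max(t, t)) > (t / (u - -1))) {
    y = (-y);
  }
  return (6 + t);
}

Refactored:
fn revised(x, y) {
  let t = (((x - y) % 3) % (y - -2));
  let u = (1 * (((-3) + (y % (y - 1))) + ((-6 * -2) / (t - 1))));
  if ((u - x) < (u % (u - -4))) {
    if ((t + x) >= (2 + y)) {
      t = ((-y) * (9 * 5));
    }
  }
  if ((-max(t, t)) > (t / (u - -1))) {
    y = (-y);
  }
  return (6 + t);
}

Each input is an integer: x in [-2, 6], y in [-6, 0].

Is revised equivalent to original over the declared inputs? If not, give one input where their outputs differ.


x=-1, y=0 yields ERROR from original but 6 from revised.
verdict: not equivalent; witness: x=-1, y=0


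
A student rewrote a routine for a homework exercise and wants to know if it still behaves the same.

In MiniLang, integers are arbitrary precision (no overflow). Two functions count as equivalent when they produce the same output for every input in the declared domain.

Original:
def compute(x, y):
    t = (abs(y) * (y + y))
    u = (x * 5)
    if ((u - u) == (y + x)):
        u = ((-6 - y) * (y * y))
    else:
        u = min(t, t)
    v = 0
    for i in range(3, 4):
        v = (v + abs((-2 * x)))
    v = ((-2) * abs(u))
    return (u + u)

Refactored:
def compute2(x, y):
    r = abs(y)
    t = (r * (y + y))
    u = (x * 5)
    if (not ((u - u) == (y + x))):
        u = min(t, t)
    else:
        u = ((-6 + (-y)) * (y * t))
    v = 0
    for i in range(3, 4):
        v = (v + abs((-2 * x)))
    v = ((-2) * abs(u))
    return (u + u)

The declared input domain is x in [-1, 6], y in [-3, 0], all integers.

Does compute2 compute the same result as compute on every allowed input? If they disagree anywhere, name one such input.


Run the pair on x=1, y=-1.
compute: t=-2, then u=5, then ((u - u) == (y + x)) is true, then u=-5, then v=0, then (i=3), then v=2, then v=-10, then returns -10
compute2: r=1, then t=-2, then u=5, then (not ((u - u) == (y + x))) is false, then u=-10, then v=0, then (i=3), then v=2, then v=-20, then returns -20
-10 and -20 differ, so these are not the same function on this domain.
verdict: not equivalent; witness: x=1, y=-1


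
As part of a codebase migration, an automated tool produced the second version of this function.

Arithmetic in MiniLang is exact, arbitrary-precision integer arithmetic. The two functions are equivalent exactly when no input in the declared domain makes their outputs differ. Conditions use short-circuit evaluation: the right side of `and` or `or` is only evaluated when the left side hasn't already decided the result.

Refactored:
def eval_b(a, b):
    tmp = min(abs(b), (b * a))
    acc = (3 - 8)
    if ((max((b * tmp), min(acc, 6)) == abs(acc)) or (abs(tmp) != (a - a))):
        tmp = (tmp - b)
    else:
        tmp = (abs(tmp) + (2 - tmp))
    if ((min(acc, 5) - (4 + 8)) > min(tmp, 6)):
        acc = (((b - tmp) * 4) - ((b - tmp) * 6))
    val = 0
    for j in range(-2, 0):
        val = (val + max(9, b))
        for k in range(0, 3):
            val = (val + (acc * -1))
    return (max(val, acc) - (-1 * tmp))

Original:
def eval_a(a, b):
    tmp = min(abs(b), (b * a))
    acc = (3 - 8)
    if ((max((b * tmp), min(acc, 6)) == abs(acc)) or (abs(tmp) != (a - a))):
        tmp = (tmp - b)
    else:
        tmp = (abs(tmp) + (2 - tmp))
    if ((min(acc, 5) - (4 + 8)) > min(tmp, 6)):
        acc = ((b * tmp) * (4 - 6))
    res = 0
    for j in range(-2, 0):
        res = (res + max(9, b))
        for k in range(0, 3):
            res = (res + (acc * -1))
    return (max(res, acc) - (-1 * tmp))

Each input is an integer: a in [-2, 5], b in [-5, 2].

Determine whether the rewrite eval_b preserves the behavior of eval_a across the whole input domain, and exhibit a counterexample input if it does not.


The rewrite breaks on a=5, b=-5, where the results are 1198 and 178.
eval_a: tmp becomes -25; next acc becomes -5; next ((max((b * tmp), min(acc, 6)) == abs(acc)) or (abs(tmp) != (a - a))) evaluates to true; next tmp becomes -20; next ((min(acc, 5) - (4 + 8)) > min(tmp, 6)) evaluates to true; next acc becomes -200; next res becomes 0; next at j=-2:; next res becomes 9; next at k=0:; next res becomes 209; next at k=1:; next res becomes 409; next at k=2:; next res becomes 609; next at j=-1:; next res becomes 618; next at k=0:; next res becomes 818; next at k=1:; next res becomes 1018; next at k=2:; next res becomes 1218; next final value 1198
eval_b: tmp becomes -25; next acc becomes -5; next ((max((b * tmp), min(acc, 6)) == abs(acc)) or (abs(tmp) != (a - a))) evaluates to true; next tmp becomes -20; next ((min(acc, 5) - (4 + 8)) > min(tmp, 6)) evaluates to true; next acc becomes -30; next val becomes 0; next at j=-2:; next val becomes 9; next at k=0:; next val becomes 39; next at k=1:; next val becomes 69; next at k=2:; next val becomes 99; next at j=-1:; next val becomes 108; next at k=0:; next val becomes 138; next at k=1:; next val becomes 168; next at k=2:; next val becomes 198; next final value 178
verdict: not equivalent; witness: a=5, b=-5


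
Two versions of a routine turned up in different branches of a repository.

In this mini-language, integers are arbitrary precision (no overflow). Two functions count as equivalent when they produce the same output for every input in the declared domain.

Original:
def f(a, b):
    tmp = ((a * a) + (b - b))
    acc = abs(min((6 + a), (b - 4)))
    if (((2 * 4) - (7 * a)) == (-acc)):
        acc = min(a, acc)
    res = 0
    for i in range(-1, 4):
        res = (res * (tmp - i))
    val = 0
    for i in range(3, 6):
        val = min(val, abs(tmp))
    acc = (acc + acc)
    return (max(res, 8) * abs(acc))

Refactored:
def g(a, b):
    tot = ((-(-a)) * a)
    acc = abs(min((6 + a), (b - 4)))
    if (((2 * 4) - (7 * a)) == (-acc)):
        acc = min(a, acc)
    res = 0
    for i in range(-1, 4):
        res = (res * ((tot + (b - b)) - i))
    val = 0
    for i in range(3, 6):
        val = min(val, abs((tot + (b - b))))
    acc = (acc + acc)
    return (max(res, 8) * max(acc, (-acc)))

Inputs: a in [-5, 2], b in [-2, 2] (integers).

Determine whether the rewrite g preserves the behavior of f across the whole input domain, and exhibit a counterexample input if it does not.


Behavior is preserved: although local variable names differ; and min/max/abs usage differs; and arithmetic usage differs, the outputs never diverge.
Tracing a=-2, b=-2: f: tmp becomes 4; next acc becomes 6; next (((2 * 4) - (7 * a)) == (-acc)) evaluates to false; next res becomes 0; next at i=-1:; next res becomes 0; next at i=0:; next res becomes 0; next at i=1:; next res becomes 0; next at i=2:; next res becomes 0; next at i=3:; next res becomes 0; next val becomes 0; next at i=3:; next val becomes 0; next at i=4:; next val becomes 0; next at i=5:; next val becomes 0; next acc becomes 12; next final value 96 | g: tot becomes 4; next acc becomes 6; next (((2 * 4) - (7 * a)) == (-acc)) evaluates to false; next res becomes 0; next at i=-1:; next res becomes 0; next at i=0:; next res becomes 0; next at i=1:; next res becomes 0; next at i=2:; next res becomes 0; next at i=3:; next res becomes 0; next val becomes 0; next at i=3:; next val becomes 0; next at i=4:; next val becomes 0; next at i=5:; next val becomes 0; next acc becomes 12; next final value 96 — matching result 96.
Every one of the 40 inputs gives matching results.
verdict: equivalent


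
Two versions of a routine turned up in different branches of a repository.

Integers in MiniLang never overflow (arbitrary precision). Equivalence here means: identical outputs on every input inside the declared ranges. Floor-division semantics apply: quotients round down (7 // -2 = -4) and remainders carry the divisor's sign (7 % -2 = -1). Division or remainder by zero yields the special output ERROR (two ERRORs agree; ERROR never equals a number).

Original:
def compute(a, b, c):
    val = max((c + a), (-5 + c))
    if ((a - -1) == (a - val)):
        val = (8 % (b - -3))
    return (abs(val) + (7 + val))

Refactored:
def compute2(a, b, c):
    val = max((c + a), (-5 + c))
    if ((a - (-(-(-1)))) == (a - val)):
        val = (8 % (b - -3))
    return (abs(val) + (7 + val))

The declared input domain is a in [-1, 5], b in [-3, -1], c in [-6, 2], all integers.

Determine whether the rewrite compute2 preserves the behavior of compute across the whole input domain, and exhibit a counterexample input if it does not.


Behavior is preserved: although same computation, different form, the outputs never diverge.
One worked example (a=5, b=-2, c=1) — compute: val=6, then ((a - -1) == (a - val)) is false, then returns 19; compute2: val=6, then ((a - (-(-(-1)))) == (a - val)) is false, then returns 19; agreement on 19.
An exhaustive pass over the 189 declared inputs shows identical outputs.
verdict: equivalent


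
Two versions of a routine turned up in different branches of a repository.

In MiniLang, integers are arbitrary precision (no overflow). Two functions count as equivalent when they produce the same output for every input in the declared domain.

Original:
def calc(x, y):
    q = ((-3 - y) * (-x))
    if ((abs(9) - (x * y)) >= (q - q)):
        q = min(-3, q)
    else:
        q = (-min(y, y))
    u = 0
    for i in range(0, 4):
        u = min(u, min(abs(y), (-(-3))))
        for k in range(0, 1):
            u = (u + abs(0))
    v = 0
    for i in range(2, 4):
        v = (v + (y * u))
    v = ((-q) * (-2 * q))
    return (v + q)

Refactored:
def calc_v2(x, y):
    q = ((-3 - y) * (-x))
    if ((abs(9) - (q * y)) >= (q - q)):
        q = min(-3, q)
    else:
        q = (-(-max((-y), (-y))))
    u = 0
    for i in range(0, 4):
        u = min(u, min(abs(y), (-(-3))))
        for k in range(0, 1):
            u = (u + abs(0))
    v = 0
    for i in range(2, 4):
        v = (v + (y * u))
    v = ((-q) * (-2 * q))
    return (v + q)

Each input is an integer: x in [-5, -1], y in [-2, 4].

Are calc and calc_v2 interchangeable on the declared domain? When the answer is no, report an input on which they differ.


There is a counterexample at x=-5, y=-1: 190 on one side, 3 on the other.
calc: q=-10, then ((abs(9) - (x * y)) >= (q - q)) is true, then q=-10, then u=0, then (i=0), then u=0, then (k=0), then u=0, then (i=1), then u=0, then (k=0), then u=0, then (i=2), then u=0, then (k=0), then u=0, then (i=3), then u=0, then (k=0), then u=0, then v=0, then (i=2), then v=0, then (i=3), then v=0, then v=200, then returns 190
calc_v2: q=-10, then ((abs(9) - (q * y)) >= (q - q)) is false, then q=1, then u=0, then (i=0), then u=0, then (k=0), then u=0, then (i=1), then u=0, then (k=0), then u=0, then (i=2), then u=0, then (k=0), then u=0, then (i=3), then u=0, then (k=0), then u=0, then v=0, then (i=2), then v=0, then (i=3), then v=0, then v=2, then returns 3
verdict: not equivalent; witness: x=-5, y=-1


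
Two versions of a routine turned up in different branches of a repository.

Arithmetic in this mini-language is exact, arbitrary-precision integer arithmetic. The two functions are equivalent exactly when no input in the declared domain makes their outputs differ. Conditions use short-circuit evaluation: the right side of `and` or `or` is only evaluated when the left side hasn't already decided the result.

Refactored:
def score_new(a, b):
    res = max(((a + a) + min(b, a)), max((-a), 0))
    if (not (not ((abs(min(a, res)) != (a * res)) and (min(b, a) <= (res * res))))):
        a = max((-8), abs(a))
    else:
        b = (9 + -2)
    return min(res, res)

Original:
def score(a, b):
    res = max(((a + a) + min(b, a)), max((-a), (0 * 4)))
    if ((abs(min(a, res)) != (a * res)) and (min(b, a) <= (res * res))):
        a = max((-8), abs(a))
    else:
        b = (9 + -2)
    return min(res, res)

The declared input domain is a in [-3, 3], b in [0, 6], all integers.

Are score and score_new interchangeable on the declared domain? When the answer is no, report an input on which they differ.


Changes here: boolean connective usage differs; also arithmetic usage differs; also constant usage differs; the full 49-point sweep finds no disagreement.
verdict: equivalent


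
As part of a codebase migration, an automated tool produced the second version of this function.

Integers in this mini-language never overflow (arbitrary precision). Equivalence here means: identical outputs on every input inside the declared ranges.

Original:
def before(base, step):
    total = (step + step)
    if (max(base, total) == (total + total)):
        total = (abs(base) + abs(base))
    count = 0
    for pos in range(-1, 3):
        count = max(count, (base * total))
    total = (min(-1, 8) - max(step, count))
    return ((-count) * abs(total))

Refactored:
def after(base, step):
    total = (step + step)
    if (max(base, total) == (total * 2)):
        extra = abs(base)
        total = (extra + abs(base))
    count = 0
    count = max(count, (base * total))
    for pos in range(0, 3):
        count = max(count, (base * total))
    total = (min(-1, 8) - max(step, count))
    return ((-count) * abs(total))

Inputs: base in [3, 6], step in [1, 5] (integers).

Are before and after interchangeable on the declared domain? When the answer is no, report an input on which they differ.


The two are interchangeable: loop structure differs; also constant usage differs; also statement counts differ; also arithmetic usage differs; also local variable names differ; also min/max/abs usage differs, and every declared input agrees.
Tracing base=3, step=3: before: total=6, then (max(base, total) == (total + total)) is false, then count=0, then (pos=-1), then count=18, then (pos=0), then count=18, then (pos=1), then count=18, then (pos=2), then count=18, then total=-19, then returns -342 | after: total=6, then (max(base, total) == (total * 2)) is false, then count=0, then count=18, then (pos=0), then count=18, then (pos=1), then count=18, then (pos=2), then count=18, then total=-19, then returns -342 — matching result -342.
Checked all 20 inputs in the declared domain: the outputs agree on every one.
verdict: equivalent


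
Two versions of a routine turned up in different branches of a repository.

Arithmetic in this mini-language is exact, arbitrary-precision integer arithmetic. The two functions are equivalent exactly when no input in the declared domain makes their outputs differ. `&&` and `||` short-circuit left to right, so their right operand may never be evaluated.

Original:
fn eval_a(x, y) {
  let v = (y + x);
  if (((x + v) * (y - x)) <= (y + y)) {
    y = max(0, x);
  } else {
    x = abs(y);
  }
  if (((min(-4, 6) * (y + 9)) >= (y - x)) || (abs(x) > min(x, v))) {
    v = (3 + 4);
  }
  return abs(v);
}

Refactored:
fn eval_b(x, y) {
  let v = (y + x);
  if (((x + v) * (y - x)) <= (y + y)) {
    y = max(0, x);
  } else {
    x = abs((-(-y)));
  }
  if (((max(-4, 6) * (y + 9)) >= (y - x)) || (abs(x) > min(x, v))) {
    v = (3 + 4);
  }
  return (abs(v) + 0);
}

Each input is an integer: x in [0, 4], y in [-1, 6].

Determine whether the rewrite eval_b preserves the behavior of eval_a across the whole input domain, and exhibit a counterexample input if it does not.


Evaluate both at x=0, y=0.
eval_a: v = 0; (((x + v) * (y - x)) <= (y + y)) -> true; y = 0; (((min(-4, 6) * (y + 9)) >= (y - x)) || (abs(x) > min(x, v))) -> false; return 0
eval_b: v = 0; (((x + v) * (y - x)) <= (y + y)) -> true; y = 0; (((max(-4, 6) * (y + 9)) >= (y - x)) || (abs(x) > min(x, v))) -> true; v = 7; return 7
0 against 7: the behavior changed.
verdict: not equivalent; witness: x=0, y=0


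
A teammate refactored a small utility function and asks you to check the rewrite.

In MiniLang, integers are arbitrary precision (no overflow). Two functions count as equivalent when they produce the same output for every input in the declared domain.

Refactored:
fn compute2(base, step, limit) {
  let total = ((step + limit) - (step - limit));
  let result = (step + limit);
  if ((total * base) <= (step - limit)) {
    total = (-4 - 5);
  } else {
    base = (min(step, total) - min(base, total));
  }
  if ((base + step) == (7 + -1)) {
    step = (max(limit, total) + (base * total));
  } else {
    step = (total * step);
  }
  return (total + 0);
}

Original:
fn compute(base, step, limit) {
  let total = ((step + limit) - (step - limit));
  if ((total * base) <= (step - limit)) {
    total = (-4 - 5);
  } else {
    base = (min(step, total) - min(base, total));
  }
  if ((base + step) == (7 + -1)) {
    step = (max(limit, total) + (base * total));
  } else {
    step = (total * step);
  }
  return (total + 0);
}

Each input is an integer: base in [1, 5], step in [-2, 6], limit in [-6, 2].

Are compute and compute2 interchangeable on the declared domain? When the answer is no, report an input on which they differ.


Side by side, the visible changes include: local variable names differ; and arithmetic usage differs; and statement counts differ.
Tracing base=4, step=5, limit=1: compute: total := 2 | ((total * base) <= (step - limit)): false | base := 0 | ((base + step) == (7 + -1)): false | step := 10 | result 2 | compute2: total := 2 | result := 6 | ((total * base) <= (step - limit)): false | base := 0 | ((base + step) == (7 + -1)): false | step := 10 | result 2 — matching result 2.
An exhaustive pass over the 405 declared inputs shows identical outputs.
verdict: equivalent


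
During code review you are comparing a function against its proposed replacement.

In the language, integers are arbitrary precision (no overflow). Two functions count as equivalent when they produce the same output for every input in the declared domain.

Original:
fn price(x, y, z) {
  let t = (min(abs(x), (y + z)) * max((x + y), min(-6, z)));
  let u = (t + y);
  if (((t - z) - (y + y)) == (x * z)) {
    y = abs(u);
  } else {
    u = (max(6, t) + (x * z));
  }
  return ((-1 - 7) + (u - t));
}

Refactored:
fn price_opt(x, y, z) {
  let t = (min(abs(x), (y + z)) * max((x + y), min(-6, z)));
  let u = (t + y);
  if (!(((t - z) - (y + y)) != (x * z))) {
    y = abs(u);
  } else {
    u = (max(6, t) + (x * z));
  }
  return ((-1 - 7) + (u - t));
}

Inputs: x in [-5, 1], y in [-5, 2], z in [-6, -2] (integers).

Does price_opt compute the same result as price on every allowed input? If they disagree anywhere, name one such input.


Comparing the listings, the differences include: boolean connective usage differs, and comparison usage differs.
Spot check at x=-4, y=-4, z=-2 — price: t becomes 36; next u becomes 32; next (((t - z) - (y + y)) == (x * z)) evaluates to false; next u becomes 44; next final value 0. price_opt: t becomes 36; next u becomes 32; next (!(((t - z) - (y + y)) != (x * z))) evaluates to false; next u becomes 44; next final value 0. Both give 0.
Sweeping the whole domain (280 inputs) finds no disagreement.
verdict: equivalent


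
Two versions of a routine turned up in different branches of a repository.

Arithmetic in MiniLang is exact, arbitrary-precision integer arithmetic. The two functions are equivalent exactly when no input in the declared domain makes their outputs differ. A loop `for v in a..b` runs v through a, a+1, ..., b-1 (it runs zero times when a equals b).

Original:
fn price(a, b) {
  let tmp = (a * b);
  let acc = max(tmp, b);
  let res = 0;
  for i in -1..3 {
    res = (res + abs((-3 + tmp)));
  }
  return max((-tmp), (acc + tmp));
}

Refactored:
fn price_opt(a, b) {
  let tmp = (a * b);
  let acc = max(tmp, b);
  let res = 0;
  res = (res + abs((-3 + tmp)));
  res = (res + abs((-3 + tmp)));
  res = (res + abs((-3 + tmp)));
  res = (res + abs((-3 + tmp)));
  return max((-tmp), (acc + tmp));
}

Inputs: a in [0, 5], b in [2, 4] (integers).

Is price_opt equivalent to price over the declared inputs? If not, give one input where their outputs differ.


Equivalent — the differences include local variable names differ, and arithmetic usage differs, and statement counts differ, and constant usage differs, and loop structure differs, and min/max/abs usage differs, yet no declared input distinguishes the two.
As a probe, take a=4, b=4: price runs tmp=16, then acc=16, then res=0, then (i=-1), then res=13, then (i=0), then res=26, then (i=1), then res=39, then (i=2), then res=52, then returns 32; price_opt runs tmp=16, then acc=16, then res=0, then res=13, then res=26, then res=39, then res=52, then returns 32; both end at 32.
Sweeping the whole domain (18 inputs) finds no disagreement.
verdict: equivalent


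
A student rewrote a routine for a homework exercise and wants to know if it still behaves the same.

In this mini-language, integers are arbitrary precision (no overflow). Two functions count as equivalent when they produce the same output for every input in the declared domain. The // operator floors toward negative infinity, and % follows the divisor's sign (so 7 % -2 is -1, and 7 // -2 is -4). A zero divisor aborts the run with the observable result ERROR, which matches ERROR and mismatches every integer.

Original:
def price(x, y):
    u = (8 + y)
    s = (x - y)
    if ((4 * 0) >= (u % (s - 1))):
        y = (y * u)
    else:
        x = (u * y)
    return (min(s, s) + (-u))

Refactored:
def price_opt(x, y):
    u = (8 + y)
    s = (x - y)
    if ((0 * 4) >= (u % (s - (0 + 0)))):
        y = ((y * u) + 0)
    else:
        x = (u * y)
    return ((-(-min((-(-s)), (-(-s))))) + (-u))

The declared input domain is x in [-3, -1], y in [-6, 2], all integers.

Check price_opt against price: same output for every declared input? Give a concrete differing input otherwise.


These are not equivalent — on x=-3, y=-4 the outputs split (ERROR vs -3).
price: u becomes 4; next s becomes 1; next hits division by zero so the output is ERROR
price_opt: u becomes 4; next s becomes 1; next ((0 * 4) >= (u % (s - (0 + 0)))) evaluates to true; next y becomes -16; next final value -3
verdict: not equivalent; witness: x=-3, y=-4


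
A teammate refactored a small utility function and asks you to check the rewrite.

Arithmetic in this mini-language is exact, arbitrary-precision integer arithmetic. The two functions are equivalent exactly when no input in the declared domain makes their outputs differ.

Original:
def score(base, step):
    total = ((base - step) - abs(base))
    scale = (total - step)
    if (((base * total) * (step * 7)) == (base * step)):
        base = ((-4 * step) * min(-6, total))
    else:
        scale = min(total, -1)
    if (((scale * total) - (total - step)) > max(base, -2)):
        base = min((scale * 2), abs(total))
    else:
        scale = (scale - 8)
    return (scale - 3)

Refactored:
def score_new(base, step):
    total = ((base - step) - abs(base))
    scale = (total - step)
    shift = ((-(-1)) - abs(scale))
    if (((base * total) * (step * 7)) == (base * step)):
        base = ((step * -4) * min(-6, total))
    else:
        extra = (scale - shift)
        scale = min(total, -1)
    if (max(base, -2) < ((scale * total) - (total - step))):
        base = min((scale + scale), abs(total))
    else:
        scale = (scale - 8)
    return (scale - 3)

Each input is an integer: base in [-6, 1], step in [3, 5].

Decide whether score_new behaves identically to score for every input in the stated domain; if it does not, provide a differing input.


Behavior is preserved: although min/max/abs usage differs; local variable names differ; constant usage differs; arithmetic usage differs; comparison usage differs; statement counts differ, the outputs never diverge.
Spot check at base=0, step=4 — score: total := -4 | scale := -8 | (((base * total) * (step * 7)) == (base * step)): true | base := 96 | (((scale * total) - (total - step)) > max(base, -2)): false | scale := -16 | result -19. score_new: total := -4 | scale := -8 | shift := -7 | (((base * total) * (step * 7)) == (base * step)): true | base := 96 | (max(base, -2) < ((scale * total) - (total - step))): false | scale := -16 | result -19. Both give -19.
Sweeping the whole domain (24 inputs) finds no disagreement.
verdict: equivalent


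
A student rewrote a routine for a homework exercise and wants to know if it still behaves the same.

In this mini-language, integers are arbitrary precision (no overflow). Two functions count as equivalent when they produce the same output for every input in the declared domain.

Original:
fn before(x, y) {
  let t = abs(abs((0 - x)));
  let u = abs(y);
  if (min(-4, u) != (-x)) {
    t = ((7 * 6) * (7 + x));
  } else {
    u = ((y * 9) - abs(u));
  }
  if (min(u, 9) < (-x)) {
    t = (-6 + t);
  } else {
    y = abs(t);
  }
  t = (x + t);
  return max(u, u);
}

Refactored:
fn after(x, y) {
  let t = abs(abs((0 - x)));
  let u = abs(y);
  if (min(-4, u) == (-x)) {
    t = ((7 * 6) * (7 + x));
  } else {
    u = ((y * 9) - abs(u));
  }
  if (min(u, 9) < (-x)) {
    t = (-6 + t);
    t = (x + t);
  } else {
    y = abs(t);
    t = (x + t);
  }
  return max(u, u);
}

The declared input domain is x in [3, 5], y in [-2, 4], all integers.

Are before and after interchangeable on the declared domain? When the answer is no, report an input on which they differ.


At x=3, y=-2: before gives 2, after gives -20.
verdict: not equivalent; witness: x=3, y=-2


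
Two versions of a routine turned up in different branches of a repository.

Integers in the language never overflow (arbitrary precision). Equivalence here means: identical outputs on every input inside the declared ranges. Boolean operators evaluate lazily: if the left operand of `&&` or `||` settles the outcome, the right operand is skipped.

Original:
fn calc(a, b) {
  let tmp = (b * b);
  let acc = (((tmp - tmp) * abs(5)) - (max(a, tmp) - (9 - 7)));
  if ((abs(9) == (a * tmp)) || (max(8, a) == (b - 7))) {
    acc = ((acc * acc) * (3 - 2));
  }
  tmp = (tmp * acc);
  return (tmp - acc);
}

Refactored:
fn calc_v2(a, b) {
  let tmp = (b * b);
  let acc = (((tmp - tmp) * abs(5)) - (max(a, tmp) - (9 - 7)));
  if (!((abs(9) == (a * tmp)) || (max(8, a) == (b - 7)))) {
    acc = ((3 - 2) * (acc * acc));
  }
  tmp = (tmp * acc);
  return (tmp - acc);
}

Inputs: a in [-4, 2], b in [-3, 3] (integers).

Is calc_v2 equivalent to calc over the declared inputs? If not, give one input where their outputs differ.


Run the pair on a=-4, b=-3.
calc: tmp becomes 9; next acc becomes -7; next ((abs(9) == (a * tmp)) || (max(8, a) == (b - 7))) evaluates to false; next tmp becomes -63; next final value -56
calc_v2: tmp becomes 9; next acc becomes -7; next (!((abs(9) == (a * tmp)) || (max(8, a) == (b - 7)))) evaluates to true; next acc becomes 49; next tmp becomes 441; next final value 392
-56 != 392, so the rewrite changes behavior.
verdict: not equivalent; witness: a=-4, b=-3


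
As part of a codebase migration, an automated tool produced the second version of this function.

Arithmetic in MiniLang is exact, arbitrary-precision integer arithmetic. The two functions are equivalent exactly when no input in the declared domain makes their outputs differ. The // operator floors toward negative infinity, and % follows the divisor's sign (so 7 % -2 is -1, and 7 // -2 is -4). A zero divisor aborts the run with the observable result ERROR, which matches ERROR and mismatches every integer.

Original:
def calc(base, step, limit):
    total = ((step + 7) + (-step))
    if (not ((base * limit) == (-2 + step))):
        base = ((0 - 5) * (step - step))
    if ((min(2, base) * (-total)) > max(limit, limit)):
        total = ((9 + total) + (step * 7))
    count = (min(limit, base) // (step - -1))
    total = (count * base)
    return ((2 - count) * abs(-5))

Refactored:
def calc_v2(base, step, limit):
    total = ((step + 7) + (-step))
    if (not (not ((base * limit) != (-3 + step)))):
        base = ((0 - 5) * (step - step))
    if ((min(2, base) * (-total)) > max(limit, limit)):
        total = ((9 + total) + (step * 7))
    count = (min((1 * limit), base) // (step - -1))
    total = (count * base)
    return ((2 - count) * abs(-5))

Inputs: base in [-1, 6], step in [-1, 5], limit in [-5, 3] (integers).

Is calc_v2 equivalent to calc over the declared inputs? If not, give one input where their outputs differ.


The rewrite breaks on base=-1, step=0, limit=2, where the results are 15 and 10.
calc: total = 7; (not ((base * limit) == (-2 + step))) -> false; ((min(2, base) * (-total)) > max(limit, limit)) -> true; total = 16; count = -1; total = 1; return 15
calc_v2: total = 7; (not (not ((base * limit) != (-3 + step)))) -> true; base = 0; ((min(2, base) * (-total)) > max(limit, limit)) -> false; count = 0; total = 0; return 10
verdict: not equivalent; witness: base=-1, step=0, limit=2


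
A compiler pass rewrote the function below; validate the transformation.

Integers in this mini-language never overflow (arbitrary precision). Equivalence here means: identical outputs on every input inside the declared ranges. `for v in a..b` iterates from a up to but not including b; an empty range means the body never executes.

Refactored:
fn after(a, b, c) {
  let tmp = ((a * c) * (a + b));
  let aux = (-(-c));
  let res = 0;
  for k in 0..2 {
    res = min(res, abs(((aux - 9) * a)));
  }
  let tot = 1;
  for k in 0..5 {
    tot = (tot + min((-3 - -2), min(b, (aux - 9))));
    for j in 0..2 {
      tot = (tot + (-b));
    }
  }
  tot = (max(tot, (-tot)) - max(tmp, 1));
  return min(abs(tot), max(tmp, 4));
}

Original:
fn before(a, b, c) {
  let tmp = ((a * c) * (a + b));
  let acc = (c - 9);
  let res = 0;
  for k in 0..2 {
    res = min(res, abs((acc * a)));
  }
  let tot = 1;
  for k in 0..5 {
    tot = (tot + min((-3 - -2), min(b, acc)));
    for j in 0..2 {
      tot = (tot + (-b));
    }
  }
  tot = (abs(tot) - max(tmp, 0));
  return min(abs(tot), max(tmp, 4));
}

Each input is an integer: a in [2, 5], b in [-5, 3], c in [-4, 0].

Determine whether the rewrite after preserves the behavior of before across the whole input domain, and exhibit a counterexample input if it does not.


Input a=2, b=-4, c=0: 4 from before versus 3 from after.
verdict: not equivalent; witness: a=2, b=-4, c=0


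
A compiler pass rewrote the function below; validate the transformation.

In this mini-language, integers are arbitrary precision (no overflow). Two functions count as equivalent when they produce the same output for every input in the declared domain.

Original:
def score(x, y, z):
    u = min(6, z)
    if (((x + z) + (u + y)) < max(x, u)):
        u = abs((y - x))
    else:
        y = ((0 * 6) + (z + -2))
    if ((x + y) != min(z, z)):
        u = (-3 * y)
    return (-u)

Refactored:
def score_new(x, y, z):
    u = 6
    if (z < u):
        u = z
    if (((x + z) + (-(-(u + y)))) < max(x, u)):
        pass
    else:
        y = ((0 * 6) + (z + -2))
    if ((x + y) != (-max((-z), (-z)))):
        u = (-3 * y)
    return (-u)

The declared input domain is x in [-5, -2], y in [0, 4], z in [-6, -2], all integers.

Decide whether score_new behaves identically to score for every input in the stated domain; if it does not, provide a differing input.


Input x=-5, y=0, z=-5: -5 from score versus 5 from score_new.
verdict: not equivalent; witness: x=-5, y=0, z=-5


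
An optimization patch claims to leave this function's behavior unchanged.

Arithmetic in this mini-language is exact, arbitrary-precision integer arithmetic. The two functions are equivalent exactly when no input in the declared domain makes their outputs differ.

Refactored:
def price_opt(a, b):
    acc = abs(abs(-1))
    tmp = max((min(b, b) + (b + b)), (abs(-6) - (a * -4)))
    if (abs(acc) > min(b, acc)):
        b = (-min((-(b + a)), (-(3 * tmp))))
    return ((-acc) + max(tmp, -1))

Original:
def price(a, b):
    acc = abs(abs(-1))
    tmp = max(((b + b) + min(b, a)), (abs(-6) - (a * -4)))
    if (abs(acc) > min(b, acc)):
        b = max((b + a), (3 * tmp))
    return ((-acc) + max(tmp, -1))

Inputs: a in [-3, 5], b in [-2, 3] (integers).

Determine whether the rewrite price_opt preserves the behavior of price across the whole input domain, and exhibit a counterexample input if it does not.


Run the pair on a=-3, b=0.
price: acc = 1; tmp = -3; (abs(acc) > min(b, acc)) -> true; b = -3; return -2
price_opt: acc = 1; tmp = 0; (abs(acc) > min(b, acc)) -> true; b = 0; return -1
-2 != -1, so the rewrite changes behavior.
verdict: not equivalent; witness: a=-3, b=0
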